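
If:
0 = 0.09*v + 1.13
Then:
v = -12.56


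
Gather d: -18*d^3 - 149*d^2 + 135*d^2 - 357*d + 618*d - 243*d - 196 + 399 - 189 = -18*d^3 - 14*d^2 + 18*d + 14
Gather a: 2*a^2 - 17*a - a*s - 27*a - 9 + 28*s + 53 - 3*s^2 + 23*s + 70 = 2*a^2 + a*(-s - 44) - 3*s^2 + 51*s + 114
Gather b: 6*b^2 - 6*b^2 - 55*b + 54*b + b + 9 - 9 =0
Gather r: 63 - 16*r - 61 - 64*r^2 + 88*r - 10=-64*r^2 + 72*r - 8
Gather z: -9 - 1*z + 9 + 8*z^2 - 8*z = 8*z^2 - 9*z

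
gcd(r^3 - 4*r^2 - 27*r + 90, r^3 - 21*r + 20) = r + 5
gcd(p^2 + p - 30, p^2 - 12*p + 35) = p - 5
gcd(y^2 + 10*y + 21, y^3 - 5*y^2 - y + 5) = 1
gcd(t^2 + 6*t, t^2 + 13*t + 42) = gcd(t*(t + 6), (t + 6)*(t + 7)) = t + 6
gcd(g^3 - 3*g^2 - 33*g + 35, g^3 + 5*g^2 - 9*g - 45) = g + 5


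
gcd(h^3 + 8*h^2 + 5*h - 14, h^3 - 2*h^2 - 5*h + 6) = h^2 + h - 2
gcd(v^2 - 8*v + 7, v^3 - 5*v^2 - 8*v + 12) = v - 1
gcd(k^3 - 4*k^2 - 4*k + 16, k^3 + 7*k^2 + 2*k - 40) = k - 2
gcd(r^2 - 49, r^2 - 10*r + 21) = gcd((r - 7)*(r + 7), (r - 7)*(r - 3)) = r - 7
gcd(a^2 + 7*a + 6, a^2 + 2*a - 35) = 1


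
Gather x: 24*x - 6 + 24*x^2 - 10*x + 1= 24*x^2 + 14*x - 5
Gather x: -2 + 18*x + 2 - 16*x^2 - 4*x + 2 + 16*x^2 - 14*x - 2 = 0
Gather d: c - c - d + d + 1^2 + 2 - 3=0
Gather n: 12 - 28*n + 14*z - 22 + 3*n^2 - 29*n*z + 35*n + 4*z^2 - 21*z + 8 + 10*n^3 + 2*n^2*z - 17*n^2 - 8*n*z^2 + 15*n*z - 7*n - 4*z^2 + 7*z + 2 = 10*n^3 + n^2*(2*z - 14) + n*(-8*z^2 - 14*z)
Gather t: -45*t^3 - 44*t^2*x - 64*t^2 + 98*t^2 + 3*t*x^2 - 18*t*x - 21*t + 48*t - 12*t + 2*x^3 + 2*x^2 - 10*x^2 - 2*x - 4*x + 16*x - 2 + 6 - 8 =-45*t^3 + t^2*(34 - 44*x) + t*(3*x^2 - 18*x + 15) + 2*x^3 - 8*x^2 + 10*x - 4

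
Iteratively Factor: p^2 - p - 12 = (p - 4)*(p + 3)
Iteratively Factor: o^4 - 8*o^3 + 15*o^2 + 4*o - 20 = (o - 5)*(o^3 - 3*o^2 + 4) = (o - 5)*(o - 2)*(o^2 - o - 2) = (o - 5)*(o - 2)^2*(o + 1)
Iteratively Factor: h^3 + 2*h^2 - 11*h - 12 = (h + 4)*(h^2 - 2*h - 3) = (h - 3)*(h + 4)*(h + 1)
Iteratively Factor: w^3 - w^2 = (w - 1)*(w^2) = w*(w - 1)*(w)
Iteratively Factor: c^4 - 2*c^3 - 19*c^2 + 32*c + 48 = (c + 4)*(c^3 - 6*c^2 + 5*c + 12) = (c - 3)*(c + 4)*(c^2 - 3*c - 4) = (c - 4)*(c - 3)*(c + 4)*(c + 1)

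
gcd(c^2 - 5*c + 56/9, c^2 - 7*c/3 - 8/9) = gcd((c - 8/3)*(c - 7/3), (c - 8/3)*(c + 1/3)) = c - 8/3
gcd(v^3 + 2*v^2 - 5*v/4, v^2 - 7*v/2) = v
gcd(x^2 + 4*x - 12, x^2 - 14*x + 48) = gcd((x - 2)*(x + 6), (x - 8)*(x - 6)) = 1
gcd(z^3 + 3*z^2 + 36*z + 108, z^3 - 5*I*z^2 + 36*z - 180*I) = z^2 + 36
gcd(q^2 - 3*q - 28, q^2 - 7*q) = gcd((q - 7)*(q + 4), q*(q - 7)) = q - 7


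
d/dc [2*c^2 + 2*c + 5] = 4*c + 2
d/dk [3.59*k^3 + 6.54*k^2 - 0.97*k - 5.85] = 10.77*k^2 + 13.08*k - 0.97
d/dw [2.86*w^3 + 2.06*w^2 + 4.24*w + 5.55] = 8.58*w^2 + 4.12*w + 4.24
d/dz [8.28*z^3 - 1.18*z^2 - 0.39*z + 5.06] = 24.84*z^2 - 2.36*z - 0.39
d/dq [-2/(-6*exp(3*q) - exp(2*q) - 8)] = (-36*exp(q) - 4)*exp(2*q)/(6*exp(3*q) + exp(2*q) + 8)^2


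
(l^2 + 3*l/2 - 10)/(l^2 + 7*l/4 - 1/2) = 2*(2*l^2 + 3*l - 20)/(4*l^2 + 7*l - 2)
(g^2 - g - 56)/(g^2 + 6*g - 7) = (g - 8)/(g - 1)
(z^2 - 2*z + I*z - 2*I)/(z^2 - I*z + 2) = (z - 2)/(z - 2*I)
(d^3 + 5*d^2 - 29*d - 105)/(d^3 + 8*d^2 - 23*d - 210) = (d + 3)/(d + 6)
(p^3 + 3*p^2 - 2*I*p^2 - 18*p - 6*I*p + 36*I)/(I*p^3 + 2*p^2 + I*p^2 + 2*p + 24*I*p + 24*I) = (-I*p^3 + p^2*(-2 - 3*I) + p*(-6 + 18*I) + 36)/(p^3 + p^2*(1 - 2*I) + p*(24 - 2*I) + 24)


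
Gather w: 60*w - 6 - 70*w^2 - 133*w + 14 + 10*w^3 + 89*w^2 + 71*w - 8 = 10*w^3 + 19*w^2 - 2*w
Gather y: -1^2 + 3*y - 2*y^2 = -2*y^2 + 3*y - 1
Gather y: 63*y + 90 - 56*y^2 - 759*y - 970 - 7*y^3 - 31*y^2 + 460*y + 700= -7*y^3 - 87*y^2 - 236*y - 180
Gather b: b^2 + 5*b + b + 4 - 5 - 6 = b^2 + 6*b - 7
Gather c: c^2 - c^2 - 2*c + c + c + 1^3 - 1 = 0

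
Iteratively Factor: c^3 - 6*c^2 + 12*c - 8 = (c - 2)*(c^2 - 4*c + 4) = (c - 2)^2*(c - 2)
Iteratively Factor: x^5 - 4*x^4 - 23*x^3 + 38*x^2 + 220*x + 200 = (x + 2)*(x^4 - 6*x^3 - 11*x^2 + 60*x + 100) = (x + 2)^2*(x^3 - 8*x^2 + 5*x + 50) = (x - 5)*(x + 2)^2*(x^2 - 3*x - 10) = (x - 5)^2*(x + 2)^2*(x + 2)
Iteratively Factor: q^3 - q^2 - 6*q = (q - 3)*(q^2 + 2*q) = q*(q - 3)*(q + 2)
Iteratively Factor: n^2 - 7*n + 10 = (n - 5)*(n - 2)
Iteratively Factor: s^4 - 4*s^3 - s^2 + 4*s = (s - 1)*(s^3 - 3*s^2 - 4*s) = (s - 1)*(s + 1)*(s^2 - 4*s) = s*(s - 1)*(s + 1)*(s - 4)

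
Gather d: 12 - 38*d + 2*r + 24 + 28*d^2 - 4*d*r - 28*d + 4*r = 28*d^2 + d*(-4*r - 66) + 6*r + 36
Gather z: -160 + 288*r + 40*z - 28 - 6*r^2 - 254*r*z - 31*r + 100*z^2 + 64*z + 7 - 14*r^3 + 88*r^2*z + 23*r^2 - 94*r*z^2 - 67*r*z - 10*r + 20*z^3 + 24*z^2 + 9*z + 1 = -14*r^3 + 17*r^2 + 247*r + 20*z^3 + z^2*(124 - 94*r) + z*(88*r^2 - 321*r + 113) - 180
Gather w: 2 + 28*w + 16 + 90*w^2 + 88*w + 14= 90*w^2 + 116*w + 32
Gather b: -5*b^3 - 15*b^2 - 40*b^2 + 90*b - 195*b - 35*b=-5*b^3 - 55*b^2 - 140*b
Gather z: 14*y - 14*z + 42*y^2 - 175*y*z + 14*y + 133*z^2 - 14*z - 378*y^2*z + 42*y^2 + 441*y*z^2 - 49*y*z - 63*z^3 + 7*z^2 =84*y^2 + 28*y - 63*z^3 + z^2*(441*y + 140) + z*(-378*y^2 - 224*y - 28)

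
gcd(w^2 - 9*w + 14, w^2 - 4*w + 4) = w - 2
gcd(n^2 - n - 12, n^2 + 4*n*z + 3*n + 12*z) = n + 3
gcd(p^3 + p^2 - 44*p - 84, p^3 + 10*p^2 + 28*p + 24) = p^2 + 8*p + 12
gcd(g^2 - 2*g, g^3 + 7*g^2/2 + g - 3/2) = 1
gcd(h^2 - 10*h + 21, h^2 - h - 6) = h - 3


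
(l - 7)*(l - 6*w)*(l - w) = l^3 - 7*l^2*w - 7*l^2 + 6*l*w^2 + 49*l*w - 42*w^2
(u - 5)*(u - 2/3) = u^2 - 17*u/3 + 10/3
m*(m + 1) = m^2 + m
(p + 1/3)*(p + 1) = p^2 + 4*p/3 + 1/3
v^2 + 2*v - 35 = (v - 5)*(v + 7)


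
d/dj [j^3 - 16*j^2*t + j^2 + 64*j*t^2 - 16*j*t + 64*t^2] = 3*j^2 - 32*j*t + 2*j + 64*t^2 - 16*t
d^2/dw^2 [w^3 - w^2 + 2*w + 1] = 6*w - 2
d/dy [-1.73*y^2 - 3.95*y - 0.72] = -3.46*y - 3.95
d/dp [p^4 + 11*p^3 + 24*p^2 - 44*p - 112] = 4*p^3 + 33*p^2 + 48*p - 44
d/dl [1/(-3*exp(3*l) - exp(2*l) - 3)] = (9*exp(l) + 2)*exp(2*l)/(3*exp(3*l) + exp(2*l) + 3)^2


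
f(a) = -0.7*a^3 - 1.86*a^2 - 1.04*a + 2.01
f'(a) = -2.1*a^2 - 3.72*a - 1.04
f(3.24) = -44.69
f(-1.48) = 1.74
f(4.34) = -94.76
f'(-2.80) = -7.09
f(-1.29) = 1.76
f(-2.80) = 5.71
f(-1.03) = 1.87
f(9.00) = -668.31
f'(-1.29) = 0.26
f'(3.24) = -35.14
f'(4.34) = -56.74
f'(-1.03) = 0.56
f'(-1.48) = -0.13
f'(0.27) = -2.20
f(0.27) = 1.58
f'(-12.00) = -258.80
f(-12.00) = 956.25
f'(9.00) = -204.62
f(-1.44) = 1.74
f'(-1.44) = -0.04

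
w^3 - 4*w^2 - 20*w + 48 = (w - 6)*(w - 2)*(w + 4)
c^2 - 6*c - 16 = (c - 8)*(c + 2)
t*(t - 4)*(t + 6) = t^3 + 2*t^2 - 24*t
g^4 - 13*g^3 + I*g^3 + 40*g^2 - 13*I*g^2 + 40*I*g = g*(g - 8)*(g - 5)*(g + I)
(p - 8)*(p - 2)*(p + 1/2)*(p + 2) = p^4 - 15*p^3/2 - 8*p^2 + 30*p + 16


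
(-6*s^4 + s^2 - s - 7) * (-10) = 60*s^4 - 10*s^2 + 10*s + 70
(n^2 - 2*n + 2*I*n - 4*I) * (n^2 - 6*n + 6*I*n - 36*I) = n^4 - 8*n^3 + 8*I*n^3 - 64*I*n^2 + 96*n + 96*I*n - 144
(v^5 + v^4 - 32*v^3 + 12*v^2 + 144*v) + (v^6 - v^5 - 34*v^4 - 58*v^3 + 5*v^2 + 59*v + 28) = v^6 - 33*v^4 - 90*v^3 + 17*v^2 + 203*v + 28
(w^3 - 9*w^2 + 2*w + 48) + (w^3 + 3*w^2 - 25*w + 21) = 2*w^3 - 6*w^2 - 23*w + 69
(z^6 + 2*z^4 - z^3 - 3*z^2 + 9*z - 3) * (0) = 0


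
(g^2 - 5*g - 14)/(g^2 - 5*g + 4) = (g^2 - 5*g - 14)/(g^2 - 5*g + 4)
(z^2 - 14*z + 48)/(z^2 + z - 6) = (z^2 - 14*z + 48)/(z^2 + z - 6)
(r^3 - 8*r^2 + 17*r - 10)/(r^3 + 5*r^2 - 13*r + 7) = (r^2 - 7*r + 10)/(r^2 + 6*r - 7)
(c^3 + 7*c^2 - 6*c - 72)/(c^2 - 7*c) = (c^3 + 7*c^2 - 6*c - 72)/(c*(c - 7))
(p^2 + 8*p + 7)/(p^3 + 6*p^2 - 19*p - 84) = (p + 1)/(p^2 - p - 12)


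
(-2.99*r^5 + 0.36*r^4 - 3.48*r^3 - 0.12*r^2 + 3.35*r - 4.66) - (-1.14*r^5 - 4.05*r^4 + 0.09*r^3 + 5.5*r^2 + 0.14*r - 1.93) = -1.85*r^5 + 4.41*r^4 - 3.57*r^3 - 5.62*r^2 + 3.21*r - 2.73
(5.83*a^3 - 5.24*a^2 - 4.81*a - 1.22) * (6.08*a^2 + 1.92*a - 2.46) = 35.4464*a^5 - 20.6656*a^4 - 53.6474*a^3 - 3.7624*a^2 + 9.4902*a + 3.0012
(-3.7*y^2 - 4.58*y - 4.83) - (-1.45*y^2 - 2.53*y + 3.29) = -2.25*y^2 - 2.05*y - 8.12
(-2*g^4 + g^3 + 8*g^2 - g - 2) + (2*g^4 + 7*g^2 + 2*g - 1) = g^3 + 15*g^2 + g - 3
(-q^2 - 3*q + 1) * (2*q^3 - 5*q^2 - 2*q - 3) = -2*q^5 - q^4 + 19*q^3 + 4*q^2 + 7*q - 3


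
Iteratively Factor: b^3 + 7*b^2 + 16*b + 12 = (b + 2)*(b^2 + 5*b + 6) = (b + 2)^2*(b + 3)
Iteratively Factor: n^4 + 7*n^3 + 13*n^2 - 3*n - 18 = (n + 2)*(n^3 + 5*n^2 + 3*n - 9) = (n + 2)*(n + 3)*(n^2 + 2*n - 3) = (n + 2)*(n + 3)^2*(n - 1)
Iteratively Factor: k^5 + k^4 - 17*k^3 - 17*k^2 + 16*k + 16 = (k - 4)*(k^4 + 5*k^3 + 3*k^2 - 5*k - 4) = (k - 4)*(k + 1)*(k^3 + 4*k^2 - k - 4) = (k - 4)*(k - 1)*(k + 1)*(k^2 + 5*k + 4) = (k - 4)*(k - 1)*(k + 1)^2*(k + 4)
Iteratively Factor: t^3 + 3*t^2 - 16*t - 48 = (t - 4)*(t^2 + 7*t + 12) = (t - 4)*(t + 3)*(t + 4)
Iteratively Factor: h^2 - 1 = (h - 1)*(h + 1)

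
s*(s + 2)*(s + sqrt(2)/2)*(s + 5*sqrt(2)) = s^4 + 2*s^3 + 11*sqrt(2)*s^3/2 + 5*s^2 + 11*sqrt(2)*s^2 + 10*s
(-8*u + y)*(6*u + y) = -48*u^2 - 2*u*y + y^2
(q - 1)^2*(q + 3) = q^3 + q^2 - 5*q + 3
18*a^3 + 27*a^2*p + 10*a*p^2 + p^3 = (a + p)*(3*a + p)*(6*a + p)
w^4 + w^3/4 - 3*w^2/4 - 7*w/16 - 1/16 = (w - 1)*(w + 1/4)*(w + 1/2)^2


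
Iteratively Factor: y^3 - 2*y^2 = (y - 2)*(y^2) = y*(y - 2)*(y)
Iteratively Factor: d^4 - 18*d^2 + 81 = (d + 3)*(d^3 - 3*d^2 - 9*d + 27) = (d + 3)^2*(d^2 - 6*d + 9) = (d - 3)*(d + 3)^2*(d - 3)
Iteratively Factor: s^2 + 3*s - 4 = (s + 4)*(s - 1)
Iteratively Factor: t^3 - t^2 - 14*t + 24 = (t - 3)*(t^2 + 2*t - 8) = (t - 3)*(t + 4)*(t - 2)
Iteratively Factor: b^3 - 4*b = (b)*(b^2 - 4) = b*(b + 2)*(b - 2)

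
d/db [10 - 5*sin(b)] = -5*cos(b)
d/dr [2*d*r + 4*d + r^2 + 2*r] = 2*d + 2*r + 2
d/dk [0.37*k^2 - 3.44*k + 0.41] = 0.74*k - 3.44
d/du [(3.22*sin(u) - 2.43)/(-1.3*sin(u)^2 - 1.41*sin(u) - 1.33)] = (4.186*sin(u)^2 - 6.318*sin(u) - 7.7089)*cos(u)/(1.69*sin(u)^4 + 3.666*sin(u)^3 + 5.4461*sin(u)^2 + 3.7506*sin(u) + 1.7689)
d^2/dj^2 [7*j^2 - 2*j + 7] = 14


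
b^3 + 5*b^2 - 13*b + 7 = (b - 1)^2*(b + 7)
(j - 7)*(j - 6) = j^2 - 13*j + 42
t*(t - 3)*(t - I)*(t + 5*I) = t^4 - 3*t^3 + 4*I*t^3 + 5*t^2 - 12*I*t^2 - 15*t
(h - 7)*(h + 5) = h^2 - 2*h - 35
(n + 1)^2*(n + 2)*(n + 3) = n^4 + 7*n^3 + 17*n^2 + 17*n + 6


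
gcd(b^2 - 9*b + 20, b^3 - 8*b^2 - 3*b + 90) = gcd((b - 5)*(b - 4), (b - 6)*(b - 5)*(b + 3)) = b - 5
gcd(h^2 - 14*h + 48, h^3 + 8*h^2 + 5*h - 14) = 1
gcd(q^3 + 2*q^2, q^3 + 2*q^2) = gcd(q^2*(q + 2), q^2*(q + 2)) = q^3 + 2*q^2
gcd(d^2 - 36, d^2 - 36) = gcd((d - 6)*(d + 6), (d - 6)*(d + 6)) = d^2 - 36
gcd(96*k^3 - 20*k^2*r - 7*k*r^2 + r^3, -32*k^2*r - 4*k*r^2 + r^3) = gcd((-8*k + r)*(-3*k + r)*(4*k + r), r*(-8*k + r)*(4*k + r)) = -32*k^2 - 4*k*r + r^2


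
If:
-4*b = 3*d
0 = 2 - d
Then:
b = -3/2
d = 2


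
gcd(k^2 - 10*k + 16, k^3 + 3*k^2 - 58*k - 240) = k - 8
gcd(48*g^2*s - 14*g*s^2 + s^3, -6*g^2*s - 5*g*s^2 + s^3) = -6*g*s + s^2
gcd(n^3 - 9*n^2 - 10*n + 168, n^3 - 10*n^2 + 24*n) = n - 6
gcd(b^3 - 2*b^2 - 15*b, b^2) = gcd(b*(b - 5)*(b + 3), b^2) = b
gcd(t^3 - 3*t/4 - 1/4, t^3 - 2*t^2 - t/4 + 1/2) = t + 1/2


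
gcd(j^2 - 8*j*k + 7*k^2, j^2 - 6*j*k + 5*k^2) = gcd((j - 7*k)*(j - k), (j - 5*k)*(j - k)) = j - k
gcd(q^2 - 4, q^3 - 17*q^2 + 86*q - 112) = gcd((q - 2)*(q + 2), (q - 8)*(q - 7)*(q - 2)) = q - 2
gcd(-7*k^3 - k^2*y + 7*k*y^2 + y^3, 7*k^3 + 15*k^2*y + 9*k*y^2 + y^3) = 7*k^2 + 8*k*y + y^2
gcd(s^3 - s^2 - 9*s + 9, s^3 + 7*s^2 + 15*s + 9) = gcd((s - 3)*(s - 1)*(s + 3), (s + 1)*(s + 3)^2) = s + 3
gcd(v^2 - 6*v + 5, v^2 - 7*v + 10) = v - 5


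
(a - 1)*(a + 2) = a^2 + a - 2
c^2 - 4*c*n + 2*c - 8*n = (c + 2)*(c - 4*n)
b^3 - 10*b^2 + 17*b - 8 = (b - 8)*(b - 1)^2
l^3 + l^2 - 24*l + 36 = (l - 3)*(l - 2)*(l + 6)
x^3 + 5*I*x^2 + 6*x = x*(x - I)*(x + 6*I)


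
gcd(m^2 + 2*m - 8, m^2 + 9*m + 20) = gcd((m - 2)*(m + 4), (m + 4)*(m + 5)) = m + 4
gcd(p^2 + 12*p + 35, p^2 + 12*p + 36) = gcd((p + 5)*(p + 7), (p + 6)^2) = 1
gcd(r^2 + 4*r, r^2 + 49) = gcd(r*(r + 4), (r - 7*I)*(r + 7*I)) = 1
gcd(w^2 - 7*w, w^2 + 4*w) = w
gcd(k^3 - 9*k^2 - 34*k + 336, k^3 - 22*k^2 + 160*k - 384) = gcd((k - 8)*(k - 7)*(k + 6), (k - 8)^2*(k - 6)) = k - 8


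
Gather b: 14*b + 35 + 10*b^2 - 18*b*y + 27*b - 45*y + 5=10*b^2 + b*(41 - 18*y) - 45*y + 40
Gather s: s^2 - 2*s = s^2 - 2*s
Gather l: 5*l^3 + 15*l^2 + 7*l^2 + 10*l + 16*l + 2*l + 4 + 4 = 5*l^3 + 22*l^2 + 28*l + 8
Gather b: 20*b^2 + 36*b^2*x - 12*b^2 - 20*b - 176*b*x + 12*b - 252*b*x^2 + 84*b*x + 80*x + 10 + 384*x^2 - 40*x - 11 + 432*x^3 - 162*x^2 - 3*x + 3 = b^2*(36*x + 8) + b*(-252*x^2 - 92*x - 8) + 432*x^3 + 222*x^2 + 37*x + 2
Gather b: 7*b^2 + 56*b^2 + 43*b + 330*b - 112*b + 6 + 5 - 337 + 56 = 63*b^2 + 261*b - 270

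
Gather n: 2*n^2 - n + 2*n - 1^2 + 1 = 2*n^2 + n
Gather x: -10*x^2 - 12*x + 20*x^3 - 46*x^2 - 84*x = 20*x^3 - 56*x^2 - 96*x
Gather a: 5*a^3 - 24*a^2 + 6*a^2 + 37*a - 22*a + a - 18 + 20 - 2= 5*a^3 - 18*a^2 + 16*a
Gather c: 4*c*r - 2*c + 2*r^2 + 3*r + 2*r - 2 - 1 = c*(4*r - 2) + 2*r^2 + 5*r - 3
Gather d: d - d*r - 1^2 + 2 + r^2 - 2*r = d*(1 - r) + r^2 - 2*r + 1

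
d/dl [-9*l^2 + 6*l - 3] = 6 - 18*l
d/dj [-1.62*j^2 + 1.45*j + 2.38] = 1.45 - 3.24*j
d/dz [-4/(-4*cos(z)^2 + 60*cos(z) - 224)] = (2*cos(z) - 15)*sin(z)/(cos(z)^2 - 15*cos(z) + 56)^2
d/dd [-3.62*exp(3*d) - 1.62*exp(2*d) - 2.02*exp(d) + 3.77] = (-10.86*exp(2*d) - 3.24*exp(d) - 2.02)*exp(d)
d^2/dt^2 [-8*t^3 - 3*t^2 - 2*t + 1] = -48*t - 6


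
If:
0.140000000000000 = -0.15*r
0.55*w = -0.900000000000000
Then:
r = -0.93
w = -1.64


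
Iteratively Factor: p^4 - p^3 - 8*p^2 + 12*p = (p - 2)*(p^3 + p^2 - 6*p) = p*(p - 2)*(p^2 + p - 6) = p*(p - 2)*(p + 3)*(p - 2)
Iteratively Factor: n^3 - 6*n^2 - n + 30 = (n - 5)*(n^2 - n - 6) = (n - 5)*(n - 3)*(n + 2)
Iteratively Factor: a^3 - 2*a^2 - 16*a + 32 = (a - 4)*(a^2 + 2*a - 8) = (a - 4)*(a - 2)*(a + 4)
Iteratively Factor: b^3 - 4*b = (b - 2)*(b^2 + 2*b) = (b - 2)*(b + 2)*(b)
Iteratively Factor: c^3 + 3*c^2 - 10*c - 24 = (c + 4)*(c^2 - c - 6) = (c - 3)*(c + 4)*(c + 2)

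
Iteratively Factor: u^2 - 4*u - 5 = (u + 1)*(u - 5)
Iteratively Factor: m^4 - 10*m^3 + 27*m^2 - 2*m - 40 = (m + 1)*(m^3 - 11*m^2 + 38*m - 40) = (m - 5)*(m + 1)*(m^2 - 6*m + 8) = (m - 5)*(m - 2)*(m + 1)*(m - 4)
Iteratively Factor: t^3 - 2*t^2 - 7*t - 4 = (t + 1)*(t^2 - 3*t - 4) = (t + 1)^2*(t - 4)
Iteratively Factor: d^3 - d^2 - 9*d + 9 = (d - 1)*(d^2 - 9) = (d - 1)*(d + 3)*(d - 3)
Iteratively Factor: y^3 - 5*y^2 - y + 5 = (y - 5)*(y^2 - 1) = (y - 5)*(y + 1)*(y - 1)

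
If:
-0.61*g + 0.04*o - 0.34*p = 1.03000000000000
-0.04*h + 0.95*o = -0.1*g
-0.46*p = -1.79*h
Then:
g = -0.55285145983829*p - 1.67694944301628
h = 0.256983240223464*p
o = 0.0690152374660711*p + 0.176520994001714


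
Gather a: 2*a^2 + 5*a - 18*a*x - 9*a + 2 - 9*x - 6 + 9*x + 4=2*a^2 + a*(-18*x - 4)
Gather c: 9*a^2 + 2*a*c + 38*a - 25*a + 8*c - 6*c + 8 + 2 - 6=9*a^2 + 13*a + c*(2*a + 2) + 4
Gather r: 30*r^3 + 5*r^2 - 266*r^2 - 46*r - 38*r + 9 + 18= 30*r^3 - 261*r^2 - 84*r + 27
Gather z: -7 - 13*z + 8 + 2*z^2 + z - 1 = 2*z^2 - 12*z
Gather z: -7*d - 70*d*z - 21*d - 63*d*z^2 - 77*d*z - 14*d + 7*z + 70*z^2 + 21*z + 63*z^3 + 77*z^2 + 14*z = -42*d + 63*z^3 + z^2*(147 - 63*d) + z*(42 - 147*d)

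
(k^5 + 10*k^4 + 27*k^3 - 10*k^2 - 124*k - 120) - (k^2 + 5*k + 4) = k^5 + 10*k^4 + 27*k^3 - 11*k^2 - 129*k - 124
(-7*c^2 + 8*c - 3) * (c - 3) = -7*c^3 + 29*c^2 - 27*c + 9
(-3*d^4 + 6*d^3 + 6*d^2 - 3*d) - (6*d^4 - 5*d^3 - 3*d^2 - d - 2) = -9*d^4 + 11*d^3 + 9*d^2 - 2*d + 2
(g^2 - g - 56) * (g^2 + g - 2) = g^4 - 59*g^2 - 54*g + 112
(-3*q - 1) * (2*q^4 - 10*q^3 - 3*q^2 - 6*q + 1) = -6*q^5 + 28*q^4 + 19*q^3 + 21*q^2 + 3*q - 1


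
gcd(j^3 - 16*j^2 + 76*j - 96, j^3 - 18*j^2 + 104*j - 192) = j^2 - 14*j + 48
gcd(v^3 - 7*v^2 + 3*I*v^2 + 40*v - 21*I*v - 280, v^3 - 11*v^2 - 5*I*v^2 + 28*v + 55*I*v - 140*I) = v^2 + v*(-7 - 5*I) + 35*I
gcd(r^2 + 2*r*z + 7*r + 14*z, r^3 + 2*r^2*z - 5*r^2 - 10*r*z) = r + 2*z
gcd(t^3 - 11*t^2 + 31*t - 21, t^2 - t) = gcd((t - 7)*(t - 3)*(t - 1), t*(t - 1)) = t - 1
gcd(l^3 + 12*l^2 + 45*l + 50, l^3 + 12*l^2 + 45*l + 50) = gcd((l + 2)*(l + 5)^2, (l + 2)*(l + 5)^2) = l^3 + 12*l^2 + 45*l + 50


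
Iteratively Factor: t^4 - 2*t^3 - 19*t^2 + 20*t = (t - 1)*(t^3 - t^2 - 20*t) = t*(t - 1)*(t^2 - t - 20) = t*(t - 1)*(t + 4)*(t - 5)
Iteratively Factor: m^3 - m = (m - 1)*(m^2 + m) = m*(m - 1)*(m + 1)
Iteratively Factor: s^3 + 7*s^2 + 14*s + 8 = (s + 4)*(s^2 + 3*s + 2) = (s + 1)*(s + 4)*(s + 2)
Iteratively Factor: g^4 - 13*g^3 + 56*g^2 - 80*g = (g - 4)*(g^3 - 9*g^2 + 20*g) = (g - 5)*(g - 4)*(g^2 - 4*g) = g*(g - 5)*(g - 4)*(g - 4)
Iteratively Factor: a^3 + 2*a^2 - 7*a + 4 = (a - 1)*(a^2 + 3*a - 4) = (a - 1)*(a + 4)*(a - 1)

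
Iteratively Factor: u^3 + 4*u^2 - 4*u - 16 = (u - 2)*(u^2 + 6*u + 8) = (u - 2)*(u + 2)*(u + 4)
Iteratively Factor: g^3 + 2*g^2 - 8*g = (g + 4)*(g^2 - 2*g) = g*(g + 4)*(g - 2)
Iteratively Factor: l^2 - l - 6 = (l - 3)*(l + 2)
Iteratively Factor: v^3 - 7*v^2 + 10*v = (v - 2)*(v^2 - 5*v) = (v - 5)*(v - 2)*(v)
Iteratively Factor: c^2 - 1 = (c - 1)*(c + 1)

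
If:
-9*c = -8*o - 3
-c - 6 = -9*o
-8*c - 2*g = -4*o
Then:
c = 75/73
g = -186/73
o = 57/73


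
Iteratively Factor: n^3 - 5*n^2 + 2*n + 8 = (n - 2)*(n^2 - 3*n - 4) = (n - 4)*(n - 2)*(n + 1)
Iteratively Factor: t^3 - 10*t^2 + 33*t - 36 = (t - 3)*(t^2 - 7*t + 12) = (t - 4)*(t - 3)*(t - 3)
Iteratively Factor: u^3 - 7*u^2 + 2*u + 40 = (u - 5)*(u^2 - 2*u - 8) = (u - 5)*(u + 2)*(u - 4)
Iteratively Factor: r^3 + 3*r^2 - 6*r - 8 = (r - 2)*(r^2 + 5*r + 4) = (r - 2)*(r + 4)*(r + 1)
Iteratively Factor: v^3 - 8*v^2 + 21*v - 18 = (v - 3)*(v^2 - 5*v + 6) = (v - 3)*(v - 2)*(v - 3)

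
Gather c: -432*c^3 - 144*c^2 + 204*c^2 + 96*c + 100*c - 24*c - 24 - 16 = -432*c^3 + 60*c^2 + 172*c - 40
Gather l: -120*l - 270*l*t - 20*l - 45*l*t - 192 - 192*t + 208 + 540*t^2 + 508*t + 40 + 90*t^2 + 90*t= l*(-315*t - 140) + 630*t^2 + 406*t + 56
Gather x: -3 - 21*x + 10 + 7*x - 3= 4 - 14*x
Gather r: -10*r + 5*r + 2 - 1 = 1 - 5*r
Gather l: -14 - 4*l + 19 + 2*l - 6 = -2*l - 1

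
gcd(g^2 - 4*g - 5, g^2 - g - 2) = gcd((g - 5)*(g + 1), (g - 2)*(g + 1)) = g + 1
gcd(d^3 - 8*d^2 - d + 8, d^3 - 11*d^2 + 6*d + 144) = d - 8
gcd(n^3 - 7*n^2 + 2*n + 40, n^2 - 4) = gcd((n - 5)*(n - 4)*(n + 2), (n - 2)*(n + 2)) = n + 2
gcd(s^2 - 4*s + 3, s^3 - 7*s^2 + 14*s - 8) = s - 1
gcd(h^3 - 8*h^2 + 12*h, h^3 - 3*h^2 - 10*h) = h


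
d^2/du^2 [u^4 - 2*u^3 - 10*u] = 12*u*(u - 1)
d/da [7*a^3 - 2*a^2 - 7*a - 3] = 21*a^2 - 4*a - 7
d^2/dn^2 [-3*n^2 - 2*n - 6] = -6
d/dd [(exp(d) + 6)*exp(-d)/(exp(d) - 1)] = (-exp(2*d) - 12*exp(d) + 6)*exp(-d)/(exp(2*d) - 2*exp(d) + 1)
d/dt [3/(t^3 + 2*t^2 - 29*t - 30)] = 3*(-3*t^2 - 4*t + 29)/(t^3 + 2*t^2 - 29*t - 30)^2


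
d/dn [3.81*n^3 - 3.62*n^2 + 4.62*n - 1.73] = 11.43*n^2 - 7.24*n + 4.62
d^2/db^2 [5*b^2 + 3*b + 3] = 10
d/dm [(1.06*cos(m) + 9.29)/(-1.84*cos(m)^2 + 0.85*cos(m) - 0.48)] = (-1.9504*cos(m)^2 - 34.1872*cos(m) + 8.4053)*sin(m)/(3.3856*cos(m)^4 - 3.128*cos(m)^3 + 2.4889*cos(m)^2 - 0.816*cos(m) + 0.2304)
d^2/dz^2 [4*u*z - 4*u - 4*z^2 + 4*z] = -8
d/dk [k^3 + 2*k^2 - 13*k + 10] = 3*k^2 + 4*k - 13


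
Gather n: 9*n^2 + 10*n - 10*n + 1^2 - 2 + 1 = 9*n^2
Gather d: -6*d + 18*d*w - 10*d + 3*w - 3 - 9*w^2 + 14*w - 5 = d*(18*w - 16) - 9*w^2 + 17*w - 8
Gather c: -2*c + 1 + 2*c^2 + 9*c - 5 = 2*c^2 + 7*c - 4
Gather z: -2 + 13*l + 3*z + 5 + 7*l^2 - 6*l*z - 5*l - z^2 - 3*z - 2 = 7*l^2 - 6*l*z + 8*l - z^2 + 1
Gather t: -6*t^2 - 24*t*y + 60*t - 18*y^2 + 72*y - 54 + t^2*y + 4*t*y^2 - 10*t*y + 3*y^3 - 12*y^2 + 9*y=t^2*(y - 6) + t*(4*y^2 - 34*y + 60) + 3*y^3 - 30*y^2 + 81*y - 54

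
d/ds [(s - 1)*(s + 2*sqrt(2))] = 2*s - 1 + 2*sqrt(2)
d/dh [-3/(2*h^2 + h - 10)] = 3*(4*h + 1)/(2*h^2 + h - 10)^2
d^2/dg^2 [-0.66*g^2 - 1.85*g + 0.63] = -1.32000000000000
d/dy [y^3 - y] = 3*y^2 - 1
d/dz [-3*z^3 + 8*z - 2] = 8 - 9*z^2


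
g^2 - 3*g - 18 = (g - 6)*(g + 3)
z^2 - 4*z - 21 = (z - 7)*(z + 3)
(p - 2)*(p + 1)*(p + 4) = p^3 + 3*p^2 - 6*p - 8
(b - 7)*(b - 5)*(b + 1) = b^3 - 11*b^2 + 23*b + 35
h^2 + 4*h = h*(h + 4)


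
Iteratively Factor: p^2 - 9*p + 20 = (p - 4)*(p - 5)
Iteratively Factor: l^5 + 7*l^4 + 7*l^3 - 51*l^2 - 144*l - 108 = (l + 3)*(l^4 + 4*l^3 - 5*l^2 - 36*l - 36) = (l + 2)*(l + 3)*(l^3 + 2*l^2 - 9*l - 18) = (l - 3)*(l + 2)*(l + 3)*(l^2 + 5*l + 6) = (l - 3)*(l + 2)*(l + 3)^2*(l + 2)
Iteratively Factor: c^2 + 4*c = (c + 4)*(c)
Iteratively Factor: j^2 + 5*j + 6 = (j + 3)*(j + 2)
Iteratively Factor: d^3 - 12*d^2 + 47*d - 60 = (d - 4)*(d^2 - 8*d + 15) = (d - 5)*(d - 4)*(d - 3)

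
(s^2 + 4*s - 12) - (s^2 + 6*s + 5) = -2*s - 17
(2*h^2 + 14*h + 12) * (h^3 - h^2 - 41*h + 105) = 2*h^5 + 12*h^4 - 84*h^3 - 376*h^2 + 978*h + 1260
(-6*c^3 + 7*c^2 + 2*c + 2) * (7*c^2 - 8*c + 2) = -42*c^5 + 97*c^4 - 54*c^3 + 12*c^2 - 12*c + 4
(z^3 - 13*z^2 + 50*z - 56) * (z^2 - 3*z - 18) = z^5 - 16*z^4 + 71*z^3 + 28*z^2 - 732*z + 1008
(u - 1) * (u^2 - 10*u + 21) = u^3 - 11*u^2 + 31*u - 21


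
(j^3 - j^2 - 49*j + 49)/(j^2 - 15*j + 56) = (j^2 + 6*j - 7)/(j - 8)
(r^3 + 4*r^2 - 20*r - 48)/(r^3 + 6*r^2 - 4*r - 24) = (r - 4)/(r - 2)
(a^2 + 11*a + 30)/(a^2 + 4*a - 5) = (a + 6)/(a - 1)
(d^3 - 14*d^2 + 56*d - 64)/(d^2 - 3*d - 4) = (d^2 - 10*d + 16)/(d + 1)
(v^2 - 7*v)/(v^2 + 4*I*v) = (v - 7)/(v + 4*I)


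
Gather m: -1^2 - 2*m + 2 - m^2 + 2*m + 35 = 36 - m^2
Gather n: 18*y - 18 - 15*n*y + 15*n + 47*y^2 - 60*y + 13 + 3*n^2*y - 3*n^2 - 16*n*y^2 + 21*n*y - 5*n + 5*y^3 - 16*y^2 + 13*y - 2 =n^2*(3*y - 3) + n*(-16*y^2 + 6*y + 10) + 5*y^3 + 31*y^2 - 29*y - 7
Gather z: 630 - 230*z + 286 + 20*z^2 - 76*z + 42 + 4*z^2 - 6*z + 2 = 24*z^2 - 312*z + 960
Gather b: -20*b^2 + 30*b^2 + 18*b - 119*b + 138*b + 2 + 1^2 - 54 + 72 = 10*b^2 + 37*b + 21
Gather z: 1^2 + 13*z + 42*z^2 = 42*z^2 + 13*z + 1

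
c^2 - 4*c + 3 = (c - 3)*(c - 1)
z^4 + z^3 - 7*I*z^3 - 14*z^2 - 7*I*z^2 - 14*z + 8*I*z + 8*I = (z + 1)*(z - 4*I)*(z - 2*I)*(z - I)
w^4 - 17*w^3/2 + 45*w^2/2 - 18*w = w*(w - 4)*(w - 3)*(w - 3/2)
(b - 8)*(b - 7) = b^2 - 15*b + 56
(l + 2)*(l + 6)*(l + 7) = l^3 + 15*l^2 + 68*l + 84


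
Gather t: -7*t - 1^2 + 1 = -7*t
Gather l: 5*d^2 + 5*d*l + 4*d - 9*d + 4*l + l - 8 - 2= 5*d^2 - 5*d + l*(5*d + 5) - 10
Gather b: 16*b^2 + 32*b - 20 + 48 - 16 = 16*b^2 + 32*b + 12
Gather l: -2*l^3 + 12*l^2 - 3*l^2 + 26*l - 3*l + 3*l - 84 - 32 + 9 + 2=-2*l^3 + 9*l^2 + 26*l - 105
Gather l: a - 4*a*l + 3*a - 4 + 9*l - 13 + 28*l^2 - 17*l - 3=4*a + 28*l^2 + l*(-4*a - 8) - 20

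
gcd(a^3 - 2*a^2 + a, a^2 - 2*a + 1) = a^2 - 2*a + 1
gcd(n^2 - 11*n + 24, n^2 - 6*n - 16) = n - 8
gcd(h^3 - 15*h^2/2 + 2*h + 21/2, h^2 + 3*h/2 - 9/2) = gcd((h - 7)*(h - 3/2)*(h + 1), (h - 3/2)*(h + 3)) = h - 3/2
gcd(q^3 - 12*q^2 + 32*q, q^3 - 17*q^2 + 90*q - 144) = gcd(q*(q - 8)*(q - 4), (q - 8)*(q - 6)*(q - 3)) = q - 8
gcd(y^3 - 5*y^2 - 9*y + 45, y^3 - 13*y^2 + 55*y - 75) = y^2 - 8*y + 15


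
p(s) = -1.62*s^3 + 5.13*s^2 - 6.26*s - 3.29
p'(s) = -4.86*s^2 + 10.26*s - 6.26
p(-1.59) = 26.14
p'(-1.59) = -34.86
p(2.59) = -13.24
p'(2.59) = -12.29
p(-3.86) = 190.48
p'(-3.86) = -118.28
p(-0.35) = -0.40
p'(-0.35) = -10.45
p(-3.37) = 138.07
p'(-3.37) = -96.03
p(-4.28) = 244.49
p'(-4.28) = -139.20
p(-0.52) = 1.58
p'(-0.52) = -12.91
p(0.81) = -5.86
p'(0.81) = -1.14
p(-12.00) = 3609.91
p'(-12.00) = -829.22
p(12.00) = -2139.05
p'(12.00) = -582.98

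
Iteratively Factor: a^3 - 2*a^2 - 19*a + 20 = (a - 1)*(a^2 - a - 20) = (a - 1)*(a + 4)*(a - 5)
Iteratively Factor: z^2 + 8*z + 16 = (z + 4)*(z + 4)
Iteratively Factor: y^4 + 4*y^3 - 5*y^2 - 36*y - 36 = (y + 2)*(y^3 + 2*y^2 - 9*y - 18) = (y + 2)*(y + 3)*(y^2 - y - 6) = (y + 2)^2*(y + 3)*(y - 3)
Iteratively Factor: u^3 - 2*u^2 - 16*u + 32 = (u + 4)*(u^2 - 6*u + 8) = (u - 4)*(u + 4)*(u - 2)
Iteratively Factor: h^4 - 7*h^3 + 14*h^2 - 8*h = (h)*(h^3 - 7*h^2 + 14*h - 8) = h*(h - 4)*(h^2 - 3*h + 2) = h*(h - 4)*(h - 2)*(h - 1)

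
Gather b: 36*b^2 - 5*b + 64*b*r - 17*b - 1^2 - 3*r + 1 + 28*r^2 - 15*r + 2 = 36*b^2 + b*(64*r - 22) + 28*r^2 - 18*r + 2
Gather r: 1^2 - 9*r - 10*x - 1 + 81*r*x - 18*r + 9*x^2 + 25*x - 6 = r*(81*x - 27) + 9*x^2 + 15*x - 6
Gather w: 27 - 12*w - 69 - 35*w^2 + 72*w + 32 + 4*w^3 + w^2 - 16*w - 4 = 4*w^3 - 34*w^2 + 44*w - 14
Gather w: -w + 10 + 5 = 15 - w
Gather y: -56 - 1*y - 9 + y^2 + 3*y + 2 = y^2 + 2*y - 63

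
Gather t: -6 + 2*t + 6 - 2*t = 0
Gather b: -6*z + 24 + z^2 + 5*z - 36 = z^2 - z - 12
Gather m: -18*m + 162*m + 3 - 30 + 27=144*m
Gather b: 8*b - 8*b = 0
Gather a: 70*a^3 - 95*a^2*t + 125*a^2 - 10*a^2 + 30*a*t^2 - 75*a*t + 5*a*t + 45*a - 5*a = 70*a^3 + a^2*(115 - 95*t) + a*(30*t^2 - 70*t + 40)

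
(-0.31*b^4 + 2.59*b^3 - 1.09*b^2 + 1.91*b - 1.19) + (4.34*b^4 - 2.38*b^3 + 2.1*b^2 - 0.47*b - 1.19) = 4.03*b^4 + 0.21*b^3 + 1.01*b^2 + 1.44*b - 2.38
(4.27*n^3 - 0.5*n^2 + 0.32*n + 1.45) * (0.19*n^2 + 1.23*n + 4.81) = 0.8113*n^5 + 5.1571*n^4 + 19.9845*n^3 - 1.7359*n^2 + 3.3227*n + 6.9745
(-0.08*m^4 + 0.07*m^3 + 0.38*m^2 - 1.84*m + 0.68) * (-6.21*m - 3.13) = 0.4968*m^5 - 0.1843*m^4 - 2.5789*m^3 + 10.237*m^2 + 1.5364*m - 2.1284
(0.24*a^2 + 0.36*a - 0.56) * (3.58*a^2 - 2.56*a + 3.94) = 0.8592*a^4 + 0.6744*a^3 - 1.9808*a^2 + 2.852*a - 2.2064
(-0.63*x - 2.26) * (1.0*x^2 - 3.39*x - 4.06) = -0.63*x^3 - 0.1243*x^2 + 10.2192*x + 9.1756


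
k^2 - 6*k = k*(k - 6)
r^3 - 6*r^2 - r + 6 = (r - 6)*(r - 1)*(r + 1)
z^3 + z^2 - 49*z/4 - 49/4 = (z - 7/2)*(z + 1)*(z + 7/2)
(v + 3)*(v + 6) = v^2 + 9*v + 18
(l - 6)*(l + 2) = l^2 - 4*l - 12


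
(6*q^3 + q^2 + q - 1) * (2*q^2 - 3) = 12*q^5 + 2*q^4 - 16*q^3 - 5*q^2 - 3*q + 3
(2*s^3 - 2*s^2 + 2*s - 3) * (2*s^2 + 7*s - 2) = 4*s^5 + 10*s^4 - 14*s^3 + 12*s^2 - 25*s + 6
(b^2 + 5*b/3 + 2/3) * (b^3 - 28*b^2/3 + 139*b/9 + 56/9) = b^5 - 23*b^4/3 + 5*b^3/9 + 695*b^2/27 + 62*b/3 + 112/27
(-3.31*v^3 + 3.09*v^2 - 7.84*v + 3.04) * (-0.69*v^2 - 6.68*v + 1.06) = 2.2839*v^5 + 19.9787*v^4 - 18.7402*v^3 + 53.549*v^2 - 28.6176*v + 3.2224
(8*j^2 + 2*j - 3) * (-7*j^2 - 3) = -56*j^4 - 14*j^3 - 3*j^2 - 6*j + 9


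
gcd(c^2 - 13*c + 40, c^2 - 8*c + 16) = 1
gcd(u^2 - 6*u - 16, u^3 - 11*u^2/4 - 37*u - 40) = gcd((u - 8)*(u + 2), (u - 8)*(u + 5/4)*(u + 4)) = u - 8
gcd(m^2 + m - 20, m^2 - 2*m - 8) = m - 4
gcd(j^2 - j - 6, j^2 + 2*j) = j + 2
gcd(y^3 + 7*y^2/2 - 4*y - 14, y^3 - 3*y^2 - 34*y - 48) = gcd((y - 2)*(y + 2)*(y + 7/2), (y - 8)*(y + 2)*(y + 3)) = y + 2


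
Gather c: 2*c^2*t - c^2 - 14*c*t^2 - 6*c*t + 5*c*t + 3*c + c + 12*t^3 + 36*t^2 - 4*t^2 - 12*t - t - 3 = c^2*(2*t - 1) + c*(-14*t^2 - t + 4) + 12*t^3 + 32*t^2 - 13*t - 3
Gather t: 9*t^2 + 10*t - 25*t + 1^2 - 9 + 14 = 9*t^2 - 15*t + 6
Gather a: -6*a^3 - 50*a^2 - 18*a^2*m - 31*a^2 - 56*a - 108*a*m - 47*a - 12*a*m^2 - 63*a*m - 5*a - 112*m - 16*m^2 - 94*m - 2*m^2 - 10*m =-6*a^3 + a^2*(-18*m - 81) + a*(-12*m^2 - 171*m - 108) - 18*m^2 - 216*m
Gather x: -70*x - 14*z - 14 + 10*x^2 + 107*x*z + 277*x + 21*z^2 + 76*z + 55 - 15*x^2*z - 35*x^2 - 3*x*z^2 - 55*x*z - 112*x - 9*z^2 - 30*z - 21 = x^2*(-15*z - 25) + x*(-3*z^2 + 52*z + 95) + 12*z^2 + 32*z + 20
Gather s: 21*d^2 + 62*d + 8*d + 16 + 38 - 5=21*d^2 + 70*d + 49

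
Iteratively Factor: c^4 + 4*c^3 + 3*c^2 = (c)*(c^3 + 4*c^2 + 3*c) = c*(c + 3)*(c^2 + c) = c^2*(c + 3)*(c + 1)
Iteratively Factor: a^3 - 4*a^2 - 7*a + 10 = (a - 1)*(a^2 - 3*a - 10) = (a - 5)*(a - 1)*(a + 2)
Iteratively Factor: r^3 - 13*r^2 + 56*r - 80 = (r - 4)*(r^2 - 9*r + 20) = (r - 4)^2*(r - 5)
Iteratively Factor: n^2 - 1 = (n - 1)*(n + 1)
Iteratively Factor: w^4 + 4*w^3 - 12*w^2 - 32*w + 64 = (w - 2)*(w^3 + 6*w^2 - 32) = (w - 2)*(w + 4)*(w^2 + 2*w - 8) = (w - 2)^2*(w + 4)*(w + 4)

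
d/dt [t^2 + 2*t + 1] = 2*t + 2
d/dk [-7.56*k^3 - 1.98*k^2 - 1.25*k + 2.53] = -22.68*k^2 - 3.96*k - 1.25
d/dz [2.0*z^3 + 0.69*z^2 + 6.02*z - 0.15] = 6.0*z^2 + 1.38*z + 6.02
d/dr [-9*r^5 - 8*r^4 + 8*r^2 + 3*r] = -45*r^4 - 32*r^3 + 16*r + 3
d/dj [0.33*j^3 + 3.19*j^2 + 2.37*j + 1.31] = 0.99*j^2 + 6.38*j + 2.37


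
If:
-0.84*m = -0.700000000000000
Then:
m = 0.83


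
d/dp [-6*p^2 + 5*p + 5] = 5 - 12*p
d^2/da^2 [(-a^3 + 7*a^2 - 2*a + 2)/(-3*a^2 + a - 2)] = 4*(-4*a^3 + 33*a^2 - 3*a - 7)/(27*a^6 - 27*a^5 + 63*a^4 - 37*a^3 + 42*a^2 - 12*a + 8)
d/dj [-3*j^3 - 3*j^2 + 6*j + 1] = -9*j^2 - 6*j + 6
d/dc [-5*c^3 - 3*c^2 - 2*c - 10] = -15*c^2 - 6*c - 2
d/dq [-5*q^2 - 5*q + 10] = -10*q - 5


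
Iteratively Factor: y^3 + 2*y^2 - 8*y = (y + 4)*(y^2 - 2*y) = y*(y + 4)*(y - 2)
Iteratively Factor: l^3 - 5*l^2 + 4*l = (l - 1)*(l^2 - 4*l) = l*(l - 1)*(l - 4)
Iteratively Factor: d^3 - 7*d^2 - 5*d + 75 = (d + 3)*(d^2 - 10*d + 25) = (d - 5)*(d + 3)*(d - 5)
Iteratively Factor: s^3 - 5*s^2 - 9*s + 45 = (s - 5)*(s^2 - 9) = (s - 5)*(s - 3)*(s + 3)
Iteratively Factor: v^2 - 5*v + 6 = (v - 3)*(v - 2)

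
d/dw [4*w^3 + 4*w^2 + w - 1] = 12*w^2 + 8*w + 1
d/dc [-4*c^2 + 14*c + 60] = 14 - 8*c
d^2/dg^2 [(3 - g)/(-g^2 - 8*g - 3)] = 2*(4*(g - 3)*(g + 4)^2 - (3*g + 5)*(g^2 + 8*g + 3))/(g^2 + 8*g + 3)^3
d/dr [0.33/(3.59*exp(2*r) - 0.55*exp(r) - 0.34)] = (0.1815 - 2.3694*exp(r))*exp(r)/(-3.59*exp(2*r) + 0.55*exp(r) + 0.34)^2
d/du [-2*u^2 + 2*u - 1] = 2 - 4*u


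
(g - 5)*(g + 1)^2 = g^3 - 3*g^2 - 9*g - 5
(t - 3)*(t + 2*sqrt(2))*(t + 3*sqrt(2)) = t^3 - 3*t^2 + 5*sqrt(2)*t^2 - 15*sqrt(2)*t + 12*t - 36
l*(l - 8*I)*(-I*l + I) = -I*l^3 - 8*l^2 + I*l^2 + 8*l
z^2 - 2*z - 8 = (z - 4)*(z + 2)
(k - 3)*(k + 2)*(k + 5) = k^3 + 4*k^2 - 11*k - 30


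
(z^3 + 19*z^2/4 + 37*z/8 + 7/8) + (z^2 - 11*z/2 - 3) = z^3 + 23*z^2/4 - 7*z/8 - 17/8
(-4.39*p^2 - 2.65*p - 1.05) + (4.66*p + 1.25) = -4.39*p^2 + 2.01*p + 0.2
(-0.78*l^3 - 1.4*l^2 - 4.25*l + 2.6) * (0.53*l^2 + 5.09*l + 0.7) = -0.4134*l^5 - 4.7122*l^4 - 9.9245*l^3 - 21.2345*l^2 + 10.259*l + 1.82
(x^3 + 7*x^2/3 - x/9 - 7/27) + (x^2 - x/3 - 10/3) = x^3 + 10*x^2/3 - 4*x/9 - 97/27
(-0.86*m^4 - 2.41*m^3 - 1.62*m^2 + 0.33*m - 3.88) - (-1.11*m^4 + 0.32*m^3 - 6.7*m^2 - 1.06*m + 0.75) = 0.25*m^4 - 2.73*m^3 + 5.08*m^2 + 1.39*m - 4.63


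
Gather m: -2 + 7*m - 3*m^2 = -3*m^2 + 7*m - 2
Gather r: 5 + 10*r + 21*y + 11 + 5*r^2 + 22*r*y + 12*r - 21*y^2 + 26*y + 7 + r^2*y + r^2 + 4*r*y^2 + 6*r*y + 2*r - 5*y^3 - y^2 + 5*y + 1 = r^2*(y + 6) + r*(4*y^2 + 28*y + 24) - 5*y^3 - 22*y^2 + 52*y + 24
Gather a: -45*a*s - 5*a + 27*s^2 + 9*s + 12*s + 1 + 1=a*(-45*s - 5) + 27*s^2 + 21*s + 2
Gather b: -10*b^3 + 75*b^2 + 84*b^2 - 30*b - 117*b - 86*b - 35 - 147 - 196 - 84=-10*b^3 + 159*b^2 - 233*b - 462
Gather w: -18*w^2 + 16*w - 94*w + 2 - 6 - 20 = -18*w^2 - 78*w - 24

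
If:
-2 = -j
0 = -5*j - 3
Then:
No Solution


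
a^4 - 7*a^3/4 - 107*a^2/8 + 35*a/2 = a*(a - 4)*(a - 5/4)*(a + 7/2)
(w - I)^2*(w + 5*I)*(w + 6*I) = w^4 + 9*I*w^3 - 9*w^2 + 49*I*w + 30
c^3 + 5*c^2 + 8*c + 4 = (c + 1)*(c + 2)^2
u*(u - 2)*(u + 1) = u^3 - u^2 - 2*u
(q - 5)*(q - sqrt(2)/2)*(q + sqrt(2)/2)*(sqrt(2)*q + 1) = sqrt(2)*q^4 - 5*sqrt(2)*q^3 + q^3 - 5*q^2 - sqrt(2)*q^2/2 - q/2 + 5*sqrt(2)*q/2 + 5/2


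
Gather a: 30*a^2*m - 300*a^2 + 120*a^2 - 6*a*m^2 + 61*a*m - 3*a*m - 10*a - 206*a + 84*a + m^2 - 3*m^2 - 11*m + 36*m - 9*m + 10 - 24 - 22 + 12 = a^2*(30*m - 180) + a*(-6*m^2 + 58*m - 132) - 2*m^2 + 16*m - 24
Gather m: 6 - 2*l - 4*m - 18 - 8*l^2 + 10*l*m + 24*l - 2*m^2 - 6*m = -8*l^2 + 22*l - 2*m^2 + m*(10*l - 10) - 12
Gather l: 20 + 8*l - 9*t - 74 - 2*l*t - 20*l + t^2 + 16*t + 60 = l*(-2*t - 12) + t^2 + 7*t + 6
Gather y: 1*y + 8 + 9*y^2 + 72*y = 9*y^2 + 73*y + 8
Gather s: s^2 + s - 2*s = s^2 - s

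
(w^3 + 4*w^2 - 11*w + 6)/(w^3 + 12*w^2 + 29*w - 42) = (w - 1)/(w + 7)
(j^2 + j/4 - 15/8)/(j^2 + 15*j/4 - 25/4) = (j + 3/2)/(j + 5)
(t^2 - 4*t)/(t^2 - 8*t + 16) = t/(t - 4)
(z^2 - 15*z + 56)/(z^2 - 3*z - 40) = (z - 7)/(z + 5)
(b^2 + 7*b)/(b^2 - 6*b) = (b + 7)/(b - 6)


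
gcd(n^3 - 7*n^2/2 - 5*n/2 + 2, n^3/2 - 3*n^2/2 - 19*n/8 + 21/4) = 1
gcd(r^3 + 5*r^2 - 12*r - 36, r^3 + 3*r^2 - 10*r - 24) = r^2 - r - 6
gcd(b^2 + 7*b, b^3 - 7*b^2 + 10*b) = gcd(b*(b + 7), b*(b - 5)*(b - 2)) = b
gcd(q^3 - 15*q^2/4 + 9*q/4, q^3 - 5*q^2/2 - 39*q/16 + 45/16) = q^2 - 15*q/4 + 9/4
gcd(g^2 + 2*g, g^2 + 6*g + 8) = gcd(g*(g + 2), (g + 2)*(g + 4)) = g + 2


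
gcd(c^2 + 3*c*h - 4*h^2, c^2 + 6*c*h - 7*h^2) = c - h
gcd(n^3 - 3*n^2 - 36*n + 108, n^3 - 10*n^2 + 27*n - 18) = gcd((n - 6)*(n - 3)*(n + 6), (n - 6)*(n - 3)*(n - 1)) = n^2 - 9*n + 18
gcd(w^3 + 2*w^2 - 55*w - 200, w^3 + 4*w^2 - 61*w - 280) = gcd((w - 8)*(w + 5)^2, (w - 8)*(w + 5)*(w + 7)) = w^2 - 3*w - 40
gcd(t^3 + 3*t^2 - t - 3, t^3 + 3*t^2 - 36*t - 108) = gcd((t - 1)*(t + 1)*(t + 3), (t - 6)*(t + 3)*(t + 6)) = t + 3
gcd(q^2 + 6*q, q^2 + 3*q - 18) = q + 6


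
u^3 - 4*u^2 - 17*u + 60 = (u - 5)*(u - 3)*(u + 4)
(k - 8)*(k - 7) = k^2 - 15*k + 56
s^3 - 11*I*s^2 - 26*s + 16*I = (s - 8*I)*(s - 2*I)*(s - I)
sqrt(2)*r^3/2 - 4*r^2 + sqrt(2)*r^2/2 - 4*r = r*(r - 4*sqrt(2))*(sqrt(2)*r/2 + sqrt(2)/2)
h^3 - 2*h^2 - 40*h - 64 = (h - 8)*(h + 2)*(h + 4)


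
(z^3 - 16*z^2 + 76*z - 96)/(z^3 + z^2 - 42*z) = (z^2 - 10*z + 16)/(z*(z + 7))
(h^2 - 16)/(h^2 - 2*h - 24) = (h - 4)/(h - 6)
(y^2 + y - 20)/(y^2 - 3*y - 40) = (y - 4)/(y - 8)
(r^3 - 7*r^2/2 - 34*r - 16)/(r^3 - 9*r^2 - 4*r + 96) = (r^2 + 9*r/2 + 2)/(r^2 - r - 12)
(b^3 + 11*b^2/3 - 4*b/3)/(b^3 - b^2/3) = (b + 4)/b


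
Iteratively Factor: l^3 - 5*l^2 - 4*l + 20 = (l - 5)*(l^2 - 4) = (l - 5)*(l - 2)*(l + 2)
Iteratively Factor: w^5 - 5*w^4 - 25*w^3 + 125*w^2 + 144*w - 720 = (w - 3)*(w^4 - 2*w^3 - 31*w^2 + 32*w + 240) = (w - 5)*(w - 3)*(w^3 + 3*w^2 - 16*w - 48) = (w - 5)*(w - 3)*(w + 4)*(w^2 - w - 12) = (w - 5)*(w - 3)*(w + 3)*(w + 4)*(w - 4)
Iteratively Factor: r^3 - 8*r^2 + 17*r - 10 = (r - 1)*(r^2 - 7*r + 10) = (r - 5)*(r - 1)*(r - 2)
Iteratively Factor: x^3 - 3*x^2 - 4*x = (x)*(x^2 - 3*x - 4) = x*(x - 4)*(x + 1)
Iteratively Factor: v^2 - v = (v)*(v - 1)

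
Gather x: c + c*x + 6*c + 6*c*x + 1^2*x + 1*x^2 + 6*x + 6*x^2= 7*c + 7*x^2 + x*(7*c + 7)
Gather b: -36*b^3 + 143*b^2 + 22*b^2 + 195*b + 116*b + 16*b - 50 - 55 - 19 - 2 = -36*b^3 + 165*b^2 + 327*b - 126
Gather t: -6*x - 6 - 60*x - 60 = -66*x - 66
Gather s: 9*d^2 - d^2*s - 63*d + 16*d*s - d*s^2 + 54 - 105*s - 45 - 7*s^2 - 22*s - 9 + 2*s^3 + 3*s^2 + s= 9*d^2 - 63*d + 2*s^3 + s^2*(-d - 4) + s*(-d^2 + 16*d - 126)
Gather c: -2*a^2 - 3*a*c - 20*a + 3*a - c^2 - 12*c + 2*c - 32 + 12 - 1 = -2*a^2 - 17*a - c^2 + c*(-3*a - 10) - 21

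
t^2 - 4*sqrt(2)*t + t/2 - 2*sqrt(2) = (t + 1/2)*(t - 4*sqrt(2))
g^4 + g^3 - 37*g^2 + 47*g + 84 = (g - 4)*(g - 3)*(g + 1)*(g + 7)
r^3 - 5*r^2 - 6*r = r*(r - 6)*(r + 1)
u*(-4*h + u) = -4*h*u + u^2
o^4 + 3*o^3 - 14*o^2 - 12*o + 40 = (o - 2)^2*(o + 2)*(o + 5)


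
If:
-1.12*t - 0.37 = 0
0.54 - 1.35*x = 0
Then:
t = -0.33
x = 0.40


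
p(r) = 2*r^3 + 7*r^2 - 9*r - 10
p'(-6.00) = 123.00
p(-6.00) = -136.00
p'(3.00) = 87.00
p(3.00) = 80.00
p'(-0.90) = -16.74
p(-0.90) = 2.31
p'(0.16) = -6.61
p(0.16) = -11.25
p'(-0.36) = -13.26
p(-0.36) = -5.95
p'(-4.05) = 32.72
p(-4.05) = 8.41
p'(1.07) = 12.85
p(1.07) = -9.17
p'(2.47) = 62.19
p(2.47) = 40.61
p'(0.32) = -3.91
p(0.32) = -12.10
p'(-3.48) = 14.94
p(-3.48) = 21.80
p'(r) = 6*r^2 + 14*r - 9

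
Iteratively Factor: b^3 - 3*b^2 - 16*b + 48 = (b - 3)*(b^2 - 16) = (b - 3)*(b + 4)*(b - 4)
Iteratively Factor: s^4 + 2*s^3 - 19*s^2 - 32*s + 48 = (s + 4)*(s^3 - 2*s^2 - 11*s + 12) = (s - 4)*(s + 4)*(s^2 + 2*s - 3) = (s - 4)*(s + 3)*(s + 4)*(s - 1)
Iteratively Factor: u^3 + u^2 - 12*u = (u - 3)*(u^2 + 4*u) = (u - 3)*(u + 4)*(u)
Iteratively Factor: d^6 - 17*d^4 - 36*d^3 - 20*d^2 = (d)*(d^5 - 17*d^3 - 36*d^2 - 20*d) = d*(d + 1)*(d^4 - d^3 - 16*d^2 - 20*d) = d*(d - 5)*(d + 1)*(d^3 + 4*d^2 + 4*d) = d^2*(d - 5)*(d + 1)*(d^2 + 4*d + 4) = d^2*(d - 5)*(d + 1)*(d + 2)*(d + 2)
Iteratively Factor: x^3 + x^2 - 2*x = (x)*(x^2 + x - 2) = x*(x - 1)*(x + 2)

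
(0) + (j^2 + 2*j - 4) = j^2 + 2*j - 4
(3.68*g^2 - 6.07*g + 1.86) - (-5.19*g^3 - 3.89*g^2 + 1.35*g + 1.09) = 5.19*g^3 + 7.57*g^2 - 7.42*g + 0.77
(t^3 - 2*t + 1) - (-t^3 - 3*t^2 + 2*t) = 2*t^3 + 3*t^2 - 4*t + 1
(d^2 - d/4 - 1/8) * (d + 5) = d^3 + 19*d^2/4 - 11*d/8 - 5/8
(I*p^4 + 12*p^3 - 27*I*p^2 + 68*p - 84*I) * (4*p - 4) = 4*I*p^5 + 48*p^4 - 4*I*p^4 - 48*p^3 - 108*I*p^3 + 272*p^2 + 108*I*p^2 - 272*p - 336*I*p + 336*I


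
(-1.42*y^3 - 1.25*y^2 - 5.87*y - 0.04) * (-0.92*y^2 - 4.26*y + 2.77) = 1.3064*y^5 + 7.1992*y^4 + 6.792*y^3 + 21.5805*y^2 - 16.0895*y - 0.1108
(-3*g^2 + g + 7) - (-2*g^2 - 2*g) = -g^2 + 3*g + 7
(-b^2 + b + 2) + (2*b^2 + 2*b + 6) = b^2 + 3*b + 8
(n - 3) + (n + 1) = 2*n - 2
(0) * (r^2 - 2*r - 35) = 0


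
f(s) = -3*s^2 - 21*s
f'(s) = -6*s - 21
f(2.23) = -61.75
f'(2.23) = -34.38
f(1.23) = -30.37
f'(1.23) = -28.38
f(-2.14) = 31.20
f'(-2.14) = -8.16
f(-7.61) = -13.93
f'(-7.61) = 24.66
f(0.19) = -4.10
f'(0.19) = -22.14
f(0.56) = -12.70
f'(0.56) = -24.36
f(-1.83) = 28.38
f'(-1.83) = -10.02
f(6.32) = -252.55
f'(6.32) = -58.92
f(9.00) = -432.00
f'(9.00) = -75.00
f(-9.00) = -54.00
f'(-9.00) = 33.00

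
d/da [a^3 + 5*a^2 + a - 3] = 3*a^2 + 10*a + 1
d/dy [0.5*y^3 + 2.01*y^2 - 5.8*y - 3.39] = 1.5*y^2 + 4.02*y - 5.8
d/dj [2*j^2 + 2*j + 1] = 4*j + 2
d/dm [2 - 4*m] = -4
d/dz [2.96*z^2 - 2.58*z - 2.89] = 5.92*z - 2.58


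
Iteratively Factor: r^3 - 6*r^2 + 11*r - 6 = (r - 1)*(r^2 - 5*r + 6) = (r - 3)*(r - 1)*(r - 2)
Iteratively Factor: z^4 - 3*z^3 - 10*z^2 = (z - 5)*(z^3 + 2*z^2) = (z - 5)*(z + 2)*(z^2) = z*(z - 5)*(z + 2)*(z)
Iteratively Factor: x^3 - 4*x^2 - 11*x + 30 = (x + 3)*(x^2 - 7*x + 10) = (x - 5)*(x + 3)*(x - 2)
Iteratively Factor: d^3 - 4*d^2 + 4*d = (d - 2)*(d^2 - 2*d) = (d - 2)^2*(d)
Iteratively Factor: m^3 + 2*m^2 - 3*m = (m)*(m^2 + 2*m - 3) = m*(m - 1)*(m + 3)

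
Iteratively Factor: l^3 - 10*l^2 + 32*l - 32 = (l - 4)*(l^2 - 6*l + 8) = (l - 4)*(l - 2)*(l - 4)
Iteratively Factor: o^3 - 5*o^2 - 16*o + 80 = (o + 4)*(o^2 - 9*o + 20) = (o - 4)*(o + 4)*(o - 5)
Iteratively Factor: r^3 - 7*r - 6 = (r - 3)*(r^2 + 3*r + 2) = (r - 3)*(r + 2)*(r + 1)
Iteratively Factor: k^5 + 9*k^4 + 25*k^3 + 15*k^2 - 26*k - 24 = (k + 4)*(k^4 + 5*k^3 + 5*k^2 - 5*k - 6) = (k + 3)*(k + 4)*(k^3 + 2*k^2 - k - 2) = (k + 1)*(k + 3)*(k + 4)*(k^2 + k - 2) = (k - 1)*(k + 1)*(k + 3)*(k + 4)*(k + 2)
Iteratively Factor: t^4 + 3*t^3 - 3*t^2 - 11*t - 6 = (t + 3)*(t^3 - 3*t - 2) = (t + 1)*(t + 3)*(t^2 - t - 2) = (t + 1)^2*(t + 3)*(t - 2)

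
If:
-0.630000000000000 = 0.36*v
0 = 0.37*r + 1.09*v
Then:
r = 5.16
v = -1.75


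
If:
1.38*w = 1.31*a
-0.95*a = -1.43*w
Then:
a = 0.00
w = 0.00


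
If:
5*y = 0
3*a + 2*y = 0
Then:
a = 0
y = 0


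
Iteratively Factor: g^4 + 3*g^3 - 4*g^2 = (g)*(g^3 + 3*g^2 - 4*g) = g*(g - 1)*(g^2 + 4*g) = g*(g - 1)*(g + 4)*(g)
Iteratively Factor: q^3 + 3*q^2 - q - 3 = (q - 1)*(q^2 + 4*q + 3) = (q - 1)*(q + 3)*(q + 1)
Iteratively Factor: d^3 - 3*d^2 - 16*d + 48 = (d - 4)*(d^2 + d - 12) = (d - 4)*(d + 4)*(d - 3)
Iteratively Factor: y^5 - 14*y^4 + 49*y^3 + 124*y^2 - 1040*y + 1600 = (y + 4)*(y^4 - 18*y^3 + 121*y^2 - 360*y + 400) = (y - 4)*(y + 4)*(y^3 - 14*y^2 + 65*y - 100) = (y - 4)^2*(y + 4)*(y^2 - 10*y + 25) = (y - 5)*(y - 4)^2*(y + 4)*(y - 5)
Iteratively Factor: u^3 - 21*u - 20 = (u - 5)*(u^2 + 5*u + 4) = (u - 5)*(u + 4)*(u + 1)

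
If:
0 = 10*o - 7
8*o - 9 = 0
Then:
No Solution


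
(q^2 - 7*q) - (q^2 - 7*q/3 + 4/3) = -14*q/3 - 4/3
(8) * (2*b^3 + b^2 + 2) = 16*b^3 + 8*b^2 + 16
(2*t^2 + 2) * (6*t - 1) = 12*t^3 - 2*t^2 + 12*t - 2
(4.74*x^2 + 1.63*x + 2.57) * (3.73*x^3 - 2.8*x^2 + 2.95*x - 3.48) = 17.6802*x^5 - 7.1921*x^4 + 19.0051*x^3 - 18.8827*x^2 + 1.9091*x - 8.9436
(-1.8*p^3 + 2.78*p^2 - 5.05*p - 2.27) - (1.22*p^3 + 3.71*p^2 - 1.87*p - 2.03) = -3.02*p^3 - 0.93*p^2 - 3.18*p - 0.24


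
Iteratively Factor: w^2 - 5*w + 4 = (w - 4)*(w - 1)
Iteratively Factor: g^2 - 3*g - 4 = (g + 1)*(g - 4)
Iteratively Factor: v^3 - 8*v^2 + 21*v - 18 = (v - 3)*(v^2 - 5*v + 6) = (v - 3)*(v - 2)*(v - 3)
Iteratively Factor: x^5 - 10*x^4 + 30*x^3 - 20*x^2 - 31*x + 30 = (x - 5)*(x^4 - 5*x^3 + 5*x^2 + 5*x - 6) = (x - 5)*(x - 2)*(x^3 - 3*x^2 - x + 3) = (x - 5)*(x - 2)*(x + 1)*(x^2 - 4*x + 3) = (x - 5)*(x - 3)*(x - 2)*(x + 1)*(x - 1)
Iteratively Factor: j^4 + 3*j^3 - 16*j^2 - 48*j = (j - 4)*(j^3 + 7*j^2 + 12*j) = (j - 4)*(j + 3)*(j^2 + 4*j) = (j - 4)*(j + 3)*(j + 4)*(j)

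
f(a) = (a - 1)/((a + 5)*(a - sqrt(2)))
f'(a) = -(a - 1)/((a + 5)*(a - sqrt(2))^2) - (a - 1)/((a + 5)^2*(a - sqrt(2))) + 1/((a + 5)*(a - sqrt(2))) = ((1 - a)*(a + 5) + (1 - a)*(a - sqrt(2)) + (a + 5)*(a - sqrt(2)))/((a + 5)^2*(a - sqrt(2))^2)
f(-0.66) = 0.18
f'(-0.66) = -0.06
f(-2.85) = 0.42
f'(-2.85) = -0.21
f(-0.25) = 0.16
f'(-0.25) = -0.06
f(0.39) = 0.11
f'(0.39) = -0.09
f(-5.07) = -13.37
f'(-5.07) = -190.90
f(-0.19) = 0.15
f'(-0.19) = -0.07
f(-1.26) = 0.23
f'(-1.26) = -0.08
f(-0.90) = 0.20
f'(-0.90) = -0.07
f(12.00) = 0.06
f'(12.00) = 0.00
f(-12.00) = -0.14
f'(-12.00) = -0.02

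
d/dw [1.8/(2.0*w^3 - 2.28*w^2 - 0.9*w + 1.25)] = (-10.8*w^2 + 8.208*w + 1.62)/(2.0*w^3 - 2.28*w^2 - 0.9*w + 1.25)^2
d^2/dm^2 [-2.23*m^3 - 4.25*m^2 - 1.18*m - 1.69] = -13.38*m - 8.5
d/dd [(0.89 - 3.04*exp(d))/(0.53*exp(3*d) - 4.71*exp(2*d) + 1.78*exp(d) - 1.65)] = (3.2224*exp(3*d) - 15.7335*exp(2*d) + 8.3838*exp(d) + 3.4318)*exp(d)/(0.2809*exp(6*d) - 4.9926*exp(5*d) + 24.0709*exp(4*d) - 18.5166*exp(3*d) + 18.7114*exp(2*d) - 5.874*exp(d) + 2.7225)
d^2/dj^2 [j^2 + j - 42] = 2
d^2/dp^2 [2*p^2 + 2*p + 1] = 4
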